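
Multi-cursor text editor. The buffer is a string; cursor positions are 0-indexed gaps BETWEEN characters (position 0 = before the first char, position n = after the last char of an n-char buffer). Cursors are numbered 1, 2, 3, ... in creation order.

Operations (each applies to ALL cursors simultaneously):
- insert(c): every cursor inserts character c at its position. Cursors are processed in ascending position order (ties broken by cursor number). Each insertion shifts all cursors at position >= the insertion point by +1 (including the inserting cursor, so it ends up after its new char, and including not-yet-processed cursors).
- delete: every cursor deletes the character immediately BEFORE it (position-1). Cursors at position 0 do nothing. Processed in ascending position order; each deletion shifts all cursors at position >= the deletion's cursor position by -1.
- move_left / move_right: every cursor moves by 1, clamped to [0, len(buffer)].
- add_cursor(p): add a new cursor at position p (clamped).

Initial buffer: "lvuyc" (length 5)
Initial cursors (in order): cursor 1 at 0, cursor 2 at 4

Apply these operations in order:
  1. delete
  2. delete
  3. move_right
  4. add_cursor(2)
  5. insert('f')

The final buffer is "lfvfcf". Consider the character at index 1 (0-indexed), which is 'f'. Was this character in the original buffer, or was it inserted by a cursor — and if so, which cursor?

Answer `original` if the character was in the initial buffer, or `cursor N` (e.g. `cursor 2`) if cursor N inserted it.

Answer: cursor 1

Derivation:
After op 1 (delete): buffer="lvuc" (len 4), cursors c1@0 c2@3, authorship ....
After op 2 (delete): buffer="lvc" (len 3), cursors c1@0 c2@2, authorship ...
After op 3 (move_right): buffer="lvc" (len 3), cursors c1@1 c2@3, authorship ...
After op 4 (add_cursor(2)): buffer="lvc" (len 3), cursors c1@1 c3@2 c2@3, authorship ...
After op 5 (insert('f')): buffer="lfvfcf" (len 6), cursors c1@2 c3@4 c2@6, authorship .1.3.2
Authorship (.=original, N=cursor N): . 1 . 3 . 2
Index 1: author = 1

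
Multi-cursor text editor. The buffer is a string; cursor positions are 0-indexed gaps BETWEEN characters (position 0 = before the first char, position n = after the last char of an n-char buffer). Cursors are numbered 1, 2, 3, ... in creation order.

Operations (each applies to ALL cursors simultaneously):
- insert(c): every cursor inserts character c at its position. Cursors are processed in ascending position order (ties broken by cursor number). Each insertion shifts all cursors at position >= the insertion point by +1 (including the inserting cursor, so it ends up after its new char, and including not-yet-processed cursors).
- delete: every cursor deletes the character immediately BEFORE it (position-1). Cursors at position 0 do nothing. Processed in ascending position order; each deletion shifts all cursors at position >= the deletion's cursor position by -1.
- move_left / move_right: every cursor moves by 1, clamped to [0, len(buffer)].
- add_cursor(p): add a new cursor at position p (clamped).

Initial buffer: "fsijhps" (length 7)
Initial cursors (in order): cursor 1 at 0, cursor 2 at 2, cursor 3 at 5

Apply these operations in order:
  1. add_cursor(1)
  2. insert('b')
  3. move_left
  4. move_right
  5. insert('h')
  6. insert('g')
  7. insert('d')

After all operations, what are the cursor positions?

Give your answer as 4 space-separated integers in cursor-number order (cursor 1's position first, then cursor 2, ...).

After op 1 (add_cursor(1)): buffer="fsijhps" (len 7), cursors c1@0 c4@1 c2@2 c3@5, authorship .......
After op 2 (insert('b')): buffer="bfbsbijhbps" (len 11), cursors c1@1 c4@3 c2@5 c3@9, authorship 1.4.2...3..
After op 3 (move_left): buffer="bfbsbijhbps" (len 11), cursors c1@0 c4@2 c2@4 c3@8, authorship 1.4.2...3..
After op 4 (move_right): buffer="bfbsbijhbps" (len 11), cursors c1@1 c4@3 c2@5 c3@9, authorship 1.4.2...3..
After op 5 (insert('h')): buffer="bhfbhsbhijhbhps" (len 15), cursors c1@2 c4@5 c2@8 c3@13, authorship 11.44.22...33..
After op 6 (insert('g')): buffer="bhgfbhgsbhgijhbhgps" (len 19), cursors c1@3 c4@7 c2@11 c3@17, authorship 111.444.222...333..
After op 7 (insert('d')): buffer="bhgdfbhgdsbhgdijhbhgdps" (len 23), cursors c1@4 c4@9 c2@14 c3@21, authorship 1111.4444.2222...3333..

Answer: 4 14 21 9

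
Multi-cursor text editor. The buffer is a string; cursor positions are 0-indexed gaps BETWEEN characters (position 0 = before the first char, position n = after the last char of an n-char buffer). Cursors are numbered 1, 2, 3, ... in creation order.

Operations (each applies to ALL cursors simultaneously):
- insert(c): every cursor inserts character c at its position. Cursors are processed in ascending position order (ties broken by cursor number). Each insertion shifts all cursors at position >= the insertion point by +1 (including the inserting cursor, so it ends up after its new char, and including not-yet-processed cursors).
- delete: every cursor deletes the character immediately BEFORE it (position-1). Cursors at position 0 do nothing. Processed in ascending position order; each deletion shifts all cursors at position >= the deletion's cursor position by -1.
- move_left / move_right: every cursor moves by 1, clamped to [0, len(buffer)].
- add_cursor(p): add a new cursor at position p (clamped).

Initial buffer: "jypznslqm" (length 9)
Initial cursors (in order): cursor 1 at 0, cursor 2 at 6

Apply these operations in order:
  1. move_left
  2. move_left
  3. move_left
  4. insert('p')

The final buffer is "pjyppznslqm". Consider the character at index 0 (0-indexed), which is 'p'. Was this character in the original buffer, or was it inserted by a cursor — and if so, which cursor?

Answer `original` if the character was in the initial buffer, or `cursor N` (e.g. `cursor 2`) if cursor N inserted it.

After op 1 (move_left): buffer="jypznslqm" (len 9), cursors c1@0 c2@5, authorship .........
After op 2 (move_left): buffer="jypznslqm" (len 9), cursors c1@0 c2@4, authorship .........
After op 3 (move_left): buffer="jypznslqm" (len 9), cursors c1@0 c2@3, authorship .........
After op 4 (insert('p')): buffer="pjyppznslqm" (len 11), cursors c1@1 c2@5, authorship 1...2......
Authorship (.=original, N=cursor N): 1 . . . 2 . . . . . .
Index 0: author = 1

Answer: cursor 1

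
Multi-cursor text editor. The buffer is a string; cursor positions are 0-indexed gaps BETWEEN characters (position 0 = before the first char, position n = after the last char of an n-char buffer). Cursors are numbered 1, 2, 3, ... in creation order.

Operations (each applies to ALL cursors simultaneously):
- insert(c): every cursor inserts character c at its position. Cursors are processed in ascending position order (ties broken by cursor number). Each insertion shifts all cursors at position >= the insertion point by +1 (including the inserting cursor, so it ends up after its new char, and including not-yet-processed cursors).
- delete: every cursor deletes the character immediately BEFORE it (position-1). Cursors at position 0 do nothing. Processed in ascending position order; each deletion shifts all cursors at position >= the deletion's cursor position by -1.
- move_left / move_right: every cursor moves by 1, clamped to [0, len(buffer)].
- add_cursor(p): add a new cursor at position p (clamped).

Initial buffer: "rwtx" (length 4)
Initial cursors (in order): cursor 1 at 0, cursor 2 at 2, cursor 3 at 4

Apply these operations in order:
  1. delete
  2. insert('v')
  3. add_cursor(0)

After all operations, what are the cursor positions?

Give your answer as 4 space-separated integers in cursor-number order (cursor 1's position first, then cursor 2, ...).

After op 1 (delete): buffer="rt" (len 2), cursors c1@0 c2@1 c3@2, authorship ..
After op 2 (insert('v')): buffer="vrvtv" (len 5), cursors c1@1 c2@3 c3@5, authorship 1.2.3
After op 3 (add_cursor(0)): buffer="vrvtv" (len 5), cursors c4@0 c1@1 c2@3 c3@5, authorship 1.2.3

Answer: 1 3 5 0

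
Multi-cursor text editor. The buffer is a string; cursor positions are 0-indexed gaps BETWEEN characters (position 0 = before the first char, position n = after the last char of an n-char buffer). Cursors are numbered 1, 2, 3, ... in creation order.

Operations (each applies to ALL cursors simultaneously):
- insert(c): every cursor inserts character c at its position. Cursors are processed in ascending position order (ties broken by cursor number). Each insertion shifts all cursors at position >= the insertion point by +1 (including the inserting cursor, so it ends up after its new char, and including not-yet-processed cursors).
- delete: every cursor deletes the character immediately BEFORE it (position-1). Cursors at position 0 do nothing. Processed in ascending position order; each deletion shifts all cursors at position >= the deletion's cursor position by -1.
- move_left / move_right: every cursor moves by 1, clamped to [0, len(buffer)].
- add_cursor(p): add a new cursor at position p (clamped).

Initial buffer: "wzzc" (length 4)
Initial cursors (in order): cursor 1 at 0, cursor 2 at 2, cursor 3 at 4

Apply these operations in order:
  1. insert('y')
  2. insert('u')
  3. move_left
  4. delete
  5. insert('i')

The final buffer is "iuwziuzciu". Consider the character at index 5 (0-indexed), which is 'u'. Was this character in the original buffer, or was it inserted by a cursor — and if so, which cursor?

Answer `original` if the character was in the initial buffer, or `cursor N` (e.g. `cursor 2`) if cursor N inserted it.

After op 1 (insert('y')): buffer="ywzyzcy" (len 7), cursors c1@1 c2@4 c3@7, authorship 1..2..3
After op 2 (insert('u')): buffer="yuwzyuzcyu" (len 10), cursors c1@2 c2@6 c3@10, authorship 11..22..33
After op 3 (move_left): buffer="yuwzyuzcyu" (len 10), cursors c1@1 c2@5 c3@9, authorship 11..22..33
After op 4 (delete): buffer="uwzuzcu" (len 7), cursors c1@0 c2@3 c3@6, authorship 1..2..3
After op 5 (insert('i')): buffer="iuwziuzciu" (len 10), cursors c1@1 c2@5 c3@9, authorship 11..22..33
Authorship (.=original, N=cursor N): 1 1 . . 2 2 . . 3 3
Index 5: author = 2

Answer: cursor 2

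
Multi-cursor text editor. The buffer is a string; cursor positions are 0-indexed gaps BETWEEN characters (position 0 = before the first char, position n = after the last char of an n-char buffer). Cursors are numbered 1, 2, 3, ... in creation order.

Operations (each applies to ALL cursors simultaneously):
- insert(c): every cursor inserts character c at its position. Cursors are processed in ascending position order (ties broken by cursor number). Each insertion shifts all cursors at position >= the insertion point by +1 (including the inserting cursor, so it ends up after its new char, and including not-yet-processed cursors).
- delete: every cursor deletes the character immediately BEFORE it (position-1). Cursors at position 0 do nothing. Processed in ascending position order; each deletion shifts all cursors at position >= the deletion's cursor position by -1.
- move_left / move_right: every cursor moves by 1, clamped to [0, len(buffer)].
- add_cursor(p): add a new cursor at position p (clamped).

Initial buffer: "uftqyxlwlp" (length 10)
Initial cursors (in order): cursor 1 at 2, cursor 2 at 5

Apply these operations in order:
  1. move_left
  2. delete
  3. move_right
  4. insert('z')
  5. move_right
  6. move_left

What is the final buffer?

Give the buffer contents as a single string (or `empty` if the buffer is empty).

After op 1 (move_left): buffer="uftqyxlwlp" (len 10), cursors c1@1 c2@4, authorship ..........
After op 2 (delete): buffer="ftyxlwlp" (len 8), cursors c1@0 c2@2, authorship ........
After op 3 (move_right): buffer="ftyxlwlp" (len 8), cursors c1@1 c2@3, authorship ........
After op 4 (insert('z')): buffer="fztyzxlwlp" (len 10), cursors c1@2 c2@5, authorship .1..2.....
After op 5 (move_right): buffer="fztyzxlwlp" (len 10), cursors c1@3 c2@6, authorship .1..2.....
After op 6 (move_left): buffer="fztyzxlwlp" (len 10), cursors c1@2 c2@5, authorship .1..2.....

Answer: fztyzxlwlp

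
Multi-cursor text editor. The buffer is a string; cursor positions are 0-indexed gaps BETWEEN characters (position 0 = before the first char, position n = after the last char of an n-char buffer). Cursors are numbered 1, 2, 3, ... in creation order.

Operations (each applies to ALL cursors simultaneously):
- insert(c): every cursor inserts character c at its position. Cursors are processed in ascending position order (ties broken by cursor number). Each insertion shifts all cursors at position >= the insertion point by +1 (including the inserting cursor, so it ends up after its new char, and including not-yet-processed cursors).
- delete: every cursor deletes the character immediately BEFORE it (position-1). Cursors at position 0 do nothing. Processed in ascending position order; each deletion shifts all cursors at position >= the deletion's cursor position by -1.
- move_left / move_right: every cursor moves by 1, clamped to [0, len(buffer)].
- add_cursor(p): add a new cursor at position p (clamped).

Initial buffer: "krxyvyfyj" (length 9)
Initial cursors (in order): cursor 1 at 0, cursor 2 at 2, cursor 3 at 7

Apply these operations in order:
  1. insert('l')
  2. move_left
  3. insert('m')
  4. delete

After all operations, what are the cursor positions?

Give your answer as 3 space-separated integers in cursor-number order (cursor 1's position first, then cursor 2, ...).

After op 1 (insert('l')): buffer="lkrlxyvyflyj" (len 12), cursors c1@1 c2@4 c3@10, authorship 1..2.....3..
After op 2 (move_left): buffer="lkrlxyvyflyj" (len 12), cursors c1@0 c2@3 c3@9, authorship 1..2.....3..
After op 3 (insert('m')): buffer="mlkrmlxyvyfmlyj" (len 15), cursors c1@1 c2@5 c3@12, authorship 11..22.....33..
After op 4 (delete): buffer="lkrlxyvyflyj" (len 12), cursors c1@0 c2@3 c3@9, authorship 1..2.....3..

Answer: 0 3 9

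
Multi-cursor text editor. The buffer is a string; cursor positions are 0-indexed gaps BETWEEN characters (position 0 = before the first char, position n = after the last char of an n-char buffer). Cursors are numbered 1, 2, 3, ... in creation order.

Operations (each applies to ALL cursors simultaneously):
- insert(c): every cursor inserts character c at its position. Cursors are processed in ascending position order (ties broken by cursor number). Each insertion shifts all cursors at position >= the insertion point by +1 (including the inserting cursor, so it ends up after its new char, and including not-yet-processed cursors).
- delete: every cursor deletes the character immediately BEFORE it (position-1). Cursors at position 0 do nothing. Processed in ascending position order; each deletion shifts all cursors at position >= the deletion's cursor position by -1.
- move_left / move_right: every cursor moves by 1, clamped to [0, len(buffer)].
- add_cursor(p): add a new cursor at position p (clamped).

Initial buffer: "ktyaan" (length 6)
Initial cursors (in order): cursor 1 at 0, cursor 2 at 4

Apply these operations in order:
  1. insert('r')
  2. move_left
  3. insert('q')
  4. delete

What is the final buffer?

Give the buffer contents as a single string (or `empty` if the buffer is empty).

Answer: rktyaran

Derivation:
After op 1 (insert('r')): buffer="rktyaran" (len 8), cursors c1@1 c2@6, authorship 1....2..
After op 2 (move_left): buffer="rktyaran" (len 8), cursors c1@0 c2@5, authorship 1....2..
After op 3 (insert('q')): buffer="qrktyaqran" (len 10), cursors c1@1 c2@7, authorship 11....22..
After op 4 (delete): buffer="rktyaran" (len 8), cursors c1@0 c2@5, authorship 1....2..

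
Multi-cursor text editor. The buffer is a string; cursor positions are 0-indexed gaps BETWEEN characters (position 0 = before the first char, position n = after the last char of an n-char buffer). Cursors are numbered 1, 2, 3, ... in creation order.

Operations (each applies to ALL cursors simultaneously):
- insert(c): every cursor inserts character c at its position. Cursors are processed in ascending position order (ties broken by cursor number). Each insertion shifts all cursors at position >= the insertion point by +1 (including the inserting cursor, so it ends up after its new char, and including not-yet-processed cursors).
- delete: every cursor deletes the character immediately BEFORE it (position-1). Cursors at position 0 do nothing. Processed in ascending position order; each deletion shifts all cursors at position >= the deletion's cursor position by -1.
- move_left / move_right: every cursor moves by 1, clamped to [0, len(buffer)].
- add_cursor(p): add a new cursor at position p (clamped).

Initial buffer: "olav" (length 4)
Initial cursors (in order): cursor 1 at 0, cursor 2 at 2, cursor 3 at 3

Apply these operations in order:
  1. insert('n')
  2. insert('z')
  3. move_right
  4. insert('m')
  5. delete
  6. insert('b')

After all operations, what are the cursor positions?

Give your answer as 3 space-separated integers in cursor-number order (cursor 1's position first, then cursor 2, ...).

Answer: 4 9 13

Derivation:
After op 1 (insert('n')): buffer="nolnanv" (len 7), cursors c1@1 c2@4 c3@6, authorship 1..2.3.
After op 2 (insert('z')): buffer="nzolnzanzv" (len 10), cursors c1@2 c2@6 c3@9, authorship 11..22.33.
After op 3 (move_right): buffer="nzolnzanzv" (len 10), cursors c1@3 c2@7 c3@10, authorship 11..22.33.
After op 4 (insert('m')): buffer="nzomlnzamnzvm" (len 13), cursors c1@4 c2@9 c3@13, authorship 11.1.22.233.3
After op 5 (delete): buffer="nzolnzanzv" (len 10), cursors c1@3 c2@7 c3@10, authorship 11..22.33.
After op 6 (insert('b')): buffer="nzoblnzabnzvb" (len 13), cursors c1@4 c2@9 c3@13, authorship 11.1.22.233.3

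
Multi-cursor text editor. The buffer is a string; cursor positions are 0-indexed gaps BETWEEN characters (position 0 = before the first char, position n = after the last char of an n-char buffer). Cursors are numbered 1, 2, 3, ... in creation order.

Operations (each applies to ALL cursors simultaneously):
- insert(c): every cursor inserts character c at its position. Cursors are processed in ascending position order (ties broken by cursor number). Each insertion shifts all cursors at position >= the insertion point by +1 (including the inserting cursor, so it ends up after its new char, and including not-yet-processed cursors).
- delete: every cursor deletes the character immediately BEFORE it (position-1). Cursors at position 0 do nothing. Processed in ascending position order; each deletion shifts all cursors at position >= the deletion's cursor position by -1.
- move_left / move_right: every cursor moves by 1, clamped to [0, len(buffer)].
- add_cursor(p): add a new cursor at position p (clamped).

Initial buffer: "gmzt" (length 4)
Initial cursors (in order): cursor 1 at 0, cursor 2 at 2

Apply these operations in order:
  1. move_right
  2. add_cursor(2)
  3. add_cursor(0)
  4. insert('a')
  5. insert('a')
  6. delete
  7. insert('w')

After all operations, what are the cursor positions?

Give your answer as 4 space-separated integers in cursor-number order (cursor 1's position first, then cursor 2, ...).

Answer: 5 11 8 2

Derivation:
After op 1 (move_right): buffer="gmzt" (len 4), cursors c1@1 c2@3, authorship ....
After op 2 (add_cursor(2)): buffer="gmzt" (len 4), cursors c1@1 c3@2 c2@3, authorship ....
After op 3 (add_cursor(0)): buffer="gmzt" (len 4), cursors c4@0 c1@1 c3@2 c2@3, authorship ....
After op 4 (insert('a')): buffer="agamazat" (len 8), cursors c4@1 c1@3 c3@5 c2@7, authorship 4.1.3.2.
After op 5 (insert('a')): buffer="aagaamaazaat" (len 12), cursors c4@2 c1@5 c3@8 c2@11, authorship 44.11.33.22.
After op 6 (delete): buffer="agamazat" (len 8), cursors c4@1 c1@3 c3@5 c2@7, authorship 4.1.3.2.
After op 7 (insert('w')): buffer="awgawmawzawt" (len 12), cursors c4@2 c1@5 c3@8 c2@11, authorship 44.11.33.22.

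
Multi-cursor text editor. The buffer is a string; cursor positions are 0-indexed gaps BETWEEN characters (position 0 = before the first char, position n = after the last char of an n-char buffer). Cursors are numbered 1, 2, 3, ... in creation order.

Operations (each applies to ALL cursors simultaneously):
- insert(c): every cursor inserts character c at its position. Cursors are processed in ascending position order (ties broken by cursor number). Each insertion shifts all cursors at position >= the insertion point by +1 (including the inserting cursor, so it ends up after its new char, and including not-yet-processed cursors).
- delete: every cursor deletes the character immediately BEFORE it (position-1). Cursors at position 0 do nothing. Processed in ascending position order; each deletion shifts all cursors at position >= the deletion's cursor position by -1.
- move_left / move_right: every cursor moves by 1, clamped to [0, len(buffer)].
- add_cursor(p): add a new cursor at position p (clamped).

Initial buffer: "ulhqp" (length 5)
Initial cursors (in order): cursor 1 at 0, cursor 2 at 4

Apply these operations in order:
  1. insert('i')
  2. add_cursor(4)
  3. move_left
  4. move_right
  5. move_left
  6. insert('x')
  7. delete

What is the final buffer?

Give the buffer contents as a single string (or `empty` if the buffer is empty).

After op 1 (insert('i')): buffer="iulhqip" (len 7), cursors c1@1 c2@6, authorship 1....2.
After op 2 (add_cursor(4)): buffer="iulhqip" (len 7), cursors c1@1 c3@4 c2@6, authorship 1....2.
After op 3 (move_left): buffer="iulhqip" (len 7), cursors c1@0 c3@3 c2@5, authorship 1....2.
After op 4 (move_right): buffer="iulhqip" (len 7), cursors c1@1 c3@4 c2@6, authorship 1....2.
After op 5 (move_left): buffer="iulhqip" (len 7), cursors c1@0 c3@3 c2@5, authorship 1....2.
After op 6 (insert('x')): buffer="xiulxhqxip" (len 10), cursors c1@1 c3@5 c2@8, authorship 11..3..22.
After op 7 (delete): buffer="iulhqip" (len 7), cursors c1@0 c3@3 c2@5, authorship 1....2.

Answer: iulhqip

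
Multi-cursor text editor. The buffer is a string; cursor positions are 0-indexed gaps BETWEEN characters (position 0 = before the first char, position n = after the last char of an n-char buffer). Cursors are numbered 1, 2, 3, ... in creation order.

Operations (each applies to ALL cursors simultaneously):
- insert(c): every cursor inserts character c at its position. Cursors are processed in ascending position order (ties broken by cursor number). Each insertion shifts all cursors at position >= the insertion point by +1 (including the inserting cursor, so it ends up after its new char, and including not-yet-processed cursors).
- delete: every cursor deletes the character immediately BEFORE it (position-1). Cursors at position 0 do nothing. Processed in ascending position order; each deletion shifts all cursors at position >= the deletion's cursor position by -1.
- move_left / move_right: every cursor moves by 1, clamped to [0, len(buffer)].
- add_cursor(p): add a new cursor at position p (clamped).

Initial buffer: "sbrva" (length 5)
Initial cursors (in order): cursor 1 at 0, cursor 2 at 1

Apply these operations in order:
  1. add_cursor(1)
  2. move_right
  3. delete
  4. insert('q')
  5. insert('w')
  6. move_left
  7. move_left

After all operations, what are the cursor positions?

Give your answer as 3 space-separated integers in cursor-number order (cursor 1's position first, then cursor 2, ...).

After op 1 (add_cursor(1)): buffer="sbrva" (len 5), cursors c1@0 c2@1 c3@1, authorship .....
After op 2 (move_right): buffer="sbrva" (len 5), cursors c1@1 c2@2 c3@2, authorship .....
After op 3 (delete): buffer="rva" (len 3), cursors c1@0 c2@0 c3@0, authorship ...
After op 4 (insert('q')): buffer="qqqrva" (len 6), cursors c1@3 c2@3 c3@3, authorship 123...
After op 5 (insert('w')): buffer="qqqwwwrva" (len 9), cursors c1@6 c2@6 c3@6, authorship 123123...
After op 6 (move_left): buffer="qqqwwwrva" (len 9), cursors c1@5 c2@5 c3@5, authorship 123123...
After op 7 (move_left): buffer="qqqwwwrva" (len 9), cursors c1@4 c2@4 c3@4, authorship 123123...

Answer: 4 4 4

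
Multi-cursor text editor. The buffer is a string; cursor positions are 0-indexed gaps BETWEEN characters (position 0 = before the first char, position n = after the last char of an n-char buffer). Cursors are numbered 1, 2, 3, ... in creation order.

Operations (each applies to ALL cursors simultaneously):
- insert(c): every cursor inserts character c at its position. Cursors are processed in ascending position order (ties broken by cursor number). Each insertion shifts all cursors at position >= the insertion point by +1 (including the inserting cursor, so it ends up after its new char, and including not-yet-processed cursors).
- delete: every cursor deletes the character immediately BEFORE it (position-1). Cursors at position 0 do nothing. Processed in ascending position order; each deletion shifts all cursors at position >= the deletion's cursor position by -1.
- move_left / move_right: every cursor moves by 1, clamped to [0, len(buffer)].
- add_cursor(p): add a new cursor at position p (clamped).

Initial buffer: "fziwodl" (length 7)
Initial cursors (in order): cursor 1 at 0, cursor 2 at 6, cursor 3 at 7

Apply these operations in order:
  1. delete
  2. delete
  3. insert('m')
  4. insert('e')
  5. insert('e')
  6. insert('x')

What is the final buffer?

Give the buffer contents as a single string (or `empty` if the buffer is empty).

After op 1 (delete): buffer="fziwo" (len 5), cursors c1@0 c2@5 c3@5, authorship .....
After op 2 (delete): buffer="fzi" (len 3), cursors c1@0 c2@3 c3@3, authorship ...
After op 3 (insert('m')): buffer="mfzimm" (len 6), cursors c1@1 c2@6 c3@6, authorship 1...23
After op 4 (insert('e')): buffer="mefzimmee" (len 9), cursors c1@2 c2@9 c3@9, authorship 11...2323
After op 5 (insert('e')): buffer="meefzimmeeee" (len 12), cursors c1@3 c2@12 c3@12, authorship 111...232323
After op 6 (insert('x')): buffer="meexfzimmeeeexx" (len 15), cursors c1@4 c2@15 c3@15, authorship 1111...23232323

Answer: meexfzimmeeeexx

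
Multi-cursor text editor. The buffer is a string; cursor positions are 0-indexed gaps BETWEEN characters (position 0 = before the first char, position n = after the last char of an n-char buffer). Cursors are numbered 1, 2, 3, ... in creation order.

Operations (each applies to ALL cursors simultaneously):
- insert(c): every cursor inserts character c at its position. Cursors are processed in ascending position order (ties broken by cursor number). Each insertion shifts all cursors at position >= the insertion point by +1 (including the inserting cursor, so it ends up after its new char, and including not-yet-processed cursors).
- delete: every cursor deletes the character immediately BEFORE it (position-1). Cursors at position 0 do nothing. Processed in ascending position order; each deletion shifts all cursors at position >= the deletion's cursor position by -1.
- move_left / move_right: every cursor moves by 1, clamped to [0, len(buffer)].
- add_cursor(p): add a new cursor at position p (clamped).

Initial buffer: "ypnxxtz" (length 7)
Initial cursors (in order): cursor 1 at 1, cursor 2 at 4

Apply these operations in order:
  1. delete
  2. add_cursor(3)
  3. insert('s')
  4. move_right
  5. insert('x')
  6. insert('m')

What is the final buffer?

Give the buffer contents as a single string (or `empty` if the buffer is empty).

After op 1 (delete): buffer="pnxtz" (len 5), cursors c1@0 c2@2, authorship .....
After op 2 (add_cursor(3)): buffer="pnxtz" (len 5), cursors c1@0 c2@2 c3@3, authorship .....
After op 3 (insert('s')): buffer="spnsxstz" (len 8), cursors c1@1 c2@4 c3@6, authorship 1..2.3..
After op 4 (move_right): buffer="spnsxstz" (len 8), cursors c1@2 c2@5 c3@7, authorship 1..2.3..
After op 5 (insert('x')): buffer="spxnsxxstxz" (len 11), cursors c1@3 c2@7 c3@10, authorship 1.1.2.23.3.
After op 6 (insert('m')): buffer="spxmnsxxmstxmz" (len 14), cursors c1@4 c2@9 c3@13, authorship 1.11.2.223.33.

Answer: spxmnsxxmstxmz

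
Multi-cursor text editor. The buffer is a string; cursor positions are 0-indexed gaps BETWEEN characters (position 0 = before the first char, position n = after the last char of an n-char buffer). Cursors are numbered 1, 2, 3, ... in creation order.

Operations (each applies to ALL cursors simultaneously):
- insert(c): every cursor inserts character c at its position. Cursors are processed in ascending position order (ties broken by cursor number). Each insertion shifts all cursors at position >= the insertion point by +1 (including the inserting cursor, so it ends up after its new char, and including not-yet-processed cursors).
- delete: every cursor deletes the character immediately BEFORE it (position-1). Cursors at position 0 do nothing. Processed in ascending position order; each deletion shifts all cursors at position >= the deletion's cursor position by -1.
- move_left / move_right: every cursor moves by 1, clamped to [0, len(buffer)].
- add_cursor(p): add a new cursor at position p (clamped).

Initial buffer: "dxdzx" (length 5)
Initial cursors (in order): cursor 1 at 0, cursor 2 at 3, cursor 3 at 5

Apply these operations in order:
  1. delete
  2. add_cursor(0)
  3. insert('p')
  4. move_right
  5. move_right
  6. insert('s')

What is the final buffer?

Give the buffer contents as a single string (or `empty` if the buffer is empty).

Answer: ppdxsspzpss

Derivation:
After op 1 (delete): buffer="dxz" (len 3), cursors c1@0 c2@2 c3@3, authorship ...
After op 2 (add_cursor(0)): buffer="dxz" (len 3), cursors c1@0 c4@0 c2@2 c3@3, authorship ...
After op 3 (insert('p')): buffer="ppdxpzp" (len 7), cursors c1@2 c4@2 c2@5 c3@7, authorship 14..2.3
After op 4 (move_right): buffer="ppdxpzp" (len 7), cursors c1@3 c4@3 c2@6 c3@7, authorship 14..2.3
After op 5 (move_right): buffer="ppdxpzp" (len 7), cursors c1@4 c4@4 c2@7 c3@7, authorship 14..2.3
After op 6 (insert('s')): buffer="ppdxsspzpss" (len 11), cursors c1@6 c4@6 c2@11 c3@11, authorship 14..142.323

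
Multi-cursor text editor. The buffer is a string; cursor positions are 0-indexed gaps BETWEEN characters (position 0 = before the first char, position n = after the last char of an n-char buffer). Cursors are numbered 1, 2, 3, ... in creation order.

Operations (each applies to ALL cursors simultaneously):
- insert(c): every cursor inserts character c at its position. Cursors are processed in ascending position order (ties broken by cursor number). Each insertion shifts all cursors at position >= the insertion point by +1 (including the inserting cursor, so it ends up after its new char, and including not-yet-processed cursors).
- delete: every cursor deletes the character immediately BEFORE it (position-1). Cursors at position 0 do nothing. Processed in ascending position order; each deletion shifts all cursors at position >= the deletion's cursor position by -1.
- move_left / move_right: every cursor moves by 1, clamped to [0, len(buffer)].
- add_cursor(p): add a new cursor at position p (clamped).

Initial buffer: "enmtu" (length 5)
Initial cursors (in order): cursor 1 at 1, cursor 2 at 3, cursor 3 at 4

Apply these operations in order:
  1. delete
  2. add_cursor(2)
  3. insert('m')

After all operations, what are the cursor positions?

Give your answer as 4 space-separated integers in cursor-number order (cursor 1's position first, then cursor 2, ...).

After op 1 (delete): buffer="nu" (len 2), cursors c1@0 c2@1 c3@1, authorship ..
After op 2 (add_cursor(2)): buffer="nu" (len 2), cursors c1@0 c2@1 c3@1 c4@2, authorship ..
After op 3 (insert('m')): buffer="mnmmum" (len 6), cursors c1@1 c2@4 c3@4 c4@6, authorship 1.23.4

Answer: 1 4 4 6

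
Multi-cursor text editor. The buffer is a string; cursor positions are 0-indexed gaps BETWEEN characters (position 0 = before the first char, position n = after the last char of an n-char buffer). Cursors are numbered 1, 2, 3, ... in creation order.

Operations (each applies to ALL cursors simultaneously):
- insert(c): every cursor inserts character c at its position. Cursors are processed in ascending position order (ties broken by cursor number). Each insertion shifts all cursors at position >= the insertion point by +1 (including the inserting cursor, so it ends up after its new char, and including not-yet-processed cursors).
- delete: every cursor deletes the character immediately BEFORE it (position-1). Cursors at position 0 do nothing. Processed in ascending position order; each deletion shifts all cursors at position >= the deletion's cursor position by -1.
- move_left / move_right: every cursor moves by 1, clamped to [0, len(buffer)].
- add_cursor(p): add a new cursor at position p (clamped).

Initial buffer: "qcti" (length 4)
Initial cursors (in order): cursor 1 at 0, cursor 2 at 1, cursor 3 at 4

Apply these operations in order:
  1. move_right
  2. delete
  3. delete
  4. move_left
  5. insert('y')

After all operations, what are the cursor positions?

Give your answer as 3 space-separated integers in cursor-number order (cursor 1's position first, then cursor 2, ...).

After op 1 (move_right): buffer="qcti" (len 4), cursors c1@1 c2@2 c3@4, authorship ....
After op 2 (delete): buffer="t" (len 1), cursors c1@0 c2@0 c3@1, authorship .
After op 3 (delete): buffer="" (len 0), cursors c1@0 c2@0 c3@0, authorship 
After op 4 (move_left): buffer="" (len 0), cursors c1@0 c2@0 c3@0, authorship 
After op 5 (insert('y')): buffer="yyy" (len 3), cursors c1@3 c2@3 c3@3, authorship 123

Answer: 3 3 3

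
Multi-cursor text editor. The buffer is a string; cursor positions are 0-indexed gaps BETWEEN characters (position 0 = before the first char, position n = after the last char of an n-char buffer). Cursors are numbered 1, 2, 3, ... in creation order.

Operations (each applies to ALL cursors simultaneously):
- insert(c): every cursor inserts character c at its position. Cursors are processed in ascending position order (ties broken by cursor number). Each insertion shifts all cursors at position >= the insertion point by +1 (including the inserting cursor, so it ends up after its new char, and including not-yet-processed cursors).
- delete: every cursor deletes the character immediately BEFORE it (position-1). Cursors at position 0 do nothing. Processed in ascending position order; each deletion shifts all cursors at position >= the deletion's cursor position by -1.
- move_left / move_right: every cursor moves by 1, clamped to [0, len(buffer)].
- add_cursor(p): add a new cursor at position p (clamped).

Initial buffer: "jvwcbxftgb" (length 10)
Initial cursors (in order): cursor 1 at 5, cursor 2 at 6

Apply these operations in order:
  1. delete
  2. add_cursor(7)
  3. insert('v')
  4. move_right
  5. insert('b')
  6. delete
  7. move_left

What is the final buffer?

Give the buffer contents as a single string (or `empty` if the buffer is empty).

Answer: jvwcvvftgvb

Derivation:
After op 1 (delete): buffer="jvwcftgb" (len 8), cursors c1@4 c2@4, authorship ........
After op 2 (add_cursor(7)): buffer="jvwcftgb" (len 8), cursors c1@4 c2@4 c3@7, authorship ........
After op 3 (insert('v')): buffer="jvwcvvftgvb" (len 11), cursors c1@6 c2@6 c3@10, authorship ....12...3.
After op 4 (move_right): buffer="jvwcvvftgvb" (len 11), cursors c1@7 c2@7 c3@11, authorship ....12...3.
After op 5 (insert('b')): buffer="jvwcvvfbbtgvbb" (len 14), cursors c1@9 c2@9 c3@14, authorship ....12.12..3.3
After op 6 (delete): buffer="jvwcvvftgvb" (len 11), cursors c1@7 c2@7 c3@11, authorship ....12...3.
After op 7 (move_left): buffer="jvwcvvftgvb" (len 11), cursors c1@6 c2@6 c3@10, authorship ....12...3.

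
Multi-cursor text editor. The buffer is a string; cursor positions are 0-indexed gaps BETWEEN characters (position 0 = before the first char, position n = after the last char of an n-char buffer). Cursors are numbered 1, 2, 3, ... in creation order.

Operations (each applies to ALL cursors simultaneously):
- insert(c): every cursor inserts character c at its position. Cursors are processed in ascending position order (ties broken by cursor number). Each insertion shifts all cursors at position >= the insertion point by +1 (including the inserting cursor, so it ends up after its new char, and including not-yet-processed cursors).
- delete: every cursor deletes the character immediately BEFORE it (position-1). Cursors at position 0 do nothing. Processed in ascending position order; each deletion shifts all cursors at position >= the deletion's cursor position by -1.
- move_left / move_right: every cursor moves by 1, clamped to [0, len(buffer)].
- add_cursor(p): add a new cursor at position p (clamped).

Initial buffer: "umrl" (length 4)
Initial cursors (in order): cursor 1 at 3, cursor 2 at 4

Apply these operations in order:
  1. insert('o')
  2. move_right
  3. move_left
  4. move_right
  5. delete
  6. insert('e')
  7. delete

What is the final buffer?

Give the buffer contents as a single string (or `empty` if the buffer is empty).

After op 1 (insert('o')): buffer="umrolo" (len 6), cursors c1@4 c2@6, authorship ...1.2
After op 2 (move_right): buffer="umrolo" (len 6), cursors c1@5 c2@6, authorship ...1.2
After op 3 (move_left): buffer="umrolo" (len 6), cursors c1@4 c2@5, authorship ...1.2
After op 4 (move_right): buffer="umrolo" (len 6), cursors c1@5 c2@6, authorship ...1.2
After op 5 (delete): buffer="umro" (len 4), cursors c1@4 c2@4, authorship ...1
After op 6 (insert('e')): buffer="umroee" (len 6), cursors c1@6 c2@6, authorship ...112
After op 7 (delete): buffer="umro" (len 4), cursors c1@4 c2@4, authorship ...1

Answer: umro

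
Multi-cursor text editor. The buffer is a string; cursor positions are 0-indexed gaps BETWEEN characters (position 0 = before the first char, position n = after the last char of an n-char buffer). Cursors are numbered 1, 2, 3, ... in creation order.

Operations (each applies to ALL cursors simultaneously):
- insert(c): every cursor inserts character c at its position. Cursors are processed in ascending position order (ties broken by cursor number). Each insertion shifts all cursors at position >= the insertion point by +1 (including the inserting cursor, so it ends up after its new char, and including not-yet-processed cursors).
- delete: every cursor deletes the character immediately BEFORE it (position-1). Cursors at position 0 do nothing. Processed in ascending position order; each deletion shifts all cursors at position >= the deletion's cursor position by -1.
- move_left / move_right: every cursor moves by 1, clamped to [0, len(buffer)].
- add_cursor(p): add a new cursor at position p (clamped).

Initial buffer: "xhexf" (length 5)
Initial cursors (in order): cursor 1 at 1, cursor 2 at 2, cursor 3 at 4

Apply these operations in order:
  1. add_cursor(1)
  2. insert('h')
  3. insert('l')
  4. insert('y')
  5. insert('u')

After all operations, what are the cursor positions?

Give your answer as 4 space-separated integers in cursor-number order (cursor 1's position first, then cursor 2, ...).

After op 1 (add_cursor(1)): buffer="xhexf" (len 5), cursors c1@1 c4@1 c2@2 c3@4, authorship .....
After op 2 (insert('h')): buffer="xhhhhexhf" (len 9), cursors c1@3 c4@3 c2@5 c3@8, authorship .14.2..3.
After op 3 (insert('l')): buffer="xhhllhhlexhlf" (len 13), cursors c1@5 c4@5 c2@8 c3@12, authorship .1414.22..33.
After op 4 (insert('y')): buffer="xhhllyyhhlyexhlyf" (len 17), cursors c1@7 c4@7 c2@11 c3@16, authorship .141414.222..333.
After op 5 (insert('u')): buffer="xhhllyyuuhhlyuexhlyuf" (len 21), cursors c1@9 c4@9 c2@14 c3@20, authorship .14141414.2222..3333.

Answer: 9 14 20 9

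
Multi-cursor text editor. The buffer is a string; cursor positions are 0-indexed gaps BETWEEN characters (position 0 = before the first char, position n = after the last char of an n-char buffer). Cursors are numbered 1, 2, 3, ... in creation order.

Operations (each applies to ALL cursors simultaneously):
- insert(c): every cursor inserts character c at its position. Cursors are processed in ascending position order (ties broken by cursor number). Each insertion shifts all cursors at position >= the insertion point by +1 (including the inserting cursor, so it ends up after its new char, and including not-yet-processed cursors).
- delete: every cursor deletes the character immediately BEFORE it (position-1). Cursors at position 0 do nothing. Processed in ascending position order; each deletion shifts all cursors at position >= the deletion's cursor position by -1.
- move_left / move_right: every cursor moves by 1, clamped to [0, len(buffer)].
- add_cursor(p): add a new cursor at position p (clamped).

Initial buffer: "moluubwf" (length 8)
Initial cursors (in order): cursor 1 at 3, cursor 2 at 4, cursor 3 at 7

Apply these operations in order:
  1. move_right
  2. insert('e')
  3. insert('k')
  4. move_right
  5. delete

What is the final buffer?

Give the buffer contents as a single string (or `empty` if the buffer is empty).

Answer: moluekekwfe

Derivation:
After op 1 (move_right): buffer="moluubwf" (len 8), cursors c1@4 c2@5 c3@8, authorship ........
After op 2 (insert('e')): buffer="molueuebwfe" (len 11), cursors c1@5 c2@7 c3@11, authorship ....1.2...3
After op 3 (insert('k')): buffer="moluekuekbwfek" (len 14), cursors c1@6 c2@9 c3@14, authorship ....11.22...33
After op 4 (move_right): buffer="moluekuekbwfek" (len 14), cursors c1@7 c2@10 c3@14, authorship ....11.22...33
After op 5 (delete): buffer="moluekekwfe" (len 11), cursors c1@6 c2@8 c3@11, authorship ....1122..3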